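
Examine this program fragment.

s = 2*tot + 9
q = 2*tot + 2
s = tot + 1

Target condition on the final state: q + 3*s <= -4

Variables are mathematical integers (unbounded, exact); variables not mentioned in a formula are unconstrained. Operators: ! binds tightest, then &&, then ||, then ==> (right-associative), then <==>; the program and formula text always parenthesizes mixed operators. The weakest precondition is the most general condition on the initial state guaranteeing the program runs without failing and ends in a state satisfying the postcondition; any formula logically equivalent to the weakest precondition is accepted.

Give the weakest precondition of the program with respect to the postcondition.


Working backward. After the program, q + 3*s <= -4 must hold.
Before s := tot + 1: q + 3*tot <= -7
Before q := 2*tot + 2: 5*tot <= -9
Before s := 2*tot + 9: 5*tot <= -9
Answer: WP = 5*tot <= -9


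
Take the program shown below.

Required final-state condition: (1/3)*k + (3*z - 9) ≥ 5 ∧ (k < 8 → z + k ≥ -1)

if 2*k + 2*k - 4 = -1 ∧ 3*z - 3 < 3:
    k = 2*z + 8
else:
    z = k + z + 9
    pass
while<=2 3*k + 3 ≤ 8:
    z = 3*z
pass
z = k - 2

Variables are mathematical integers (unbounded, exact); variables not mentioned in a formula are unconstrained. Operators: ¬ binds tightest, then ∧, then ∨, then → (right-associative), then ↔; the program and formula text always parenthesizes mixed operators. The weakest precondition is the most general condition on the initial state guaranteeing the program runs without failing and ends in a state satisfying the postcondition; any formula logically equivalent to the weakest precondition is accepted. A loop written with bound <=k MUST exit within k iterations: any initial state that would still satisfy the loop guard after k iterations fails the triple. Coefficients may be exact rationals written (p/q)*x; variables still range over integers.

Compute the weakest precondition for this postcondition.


Working backward. After the program, the postcondition (1/3)*k + (3*z - 9) ≥ 5 ∧ (k < 8 → z + k ≥ -1) must hold; in canonical form it is (1/3)*k + 3*z ≥ 14 ∧ (k < 8 → k + z ≥ -1).
Before z := k - 2: (10/3)*k ≥ 20 ∧ (k < 8 → 2*k ≥ 1)
Before skip: (10/3)*k ≥ 20 ∧ (k < 8 → 2*k ≥ 1)
Before the loop (bound <=2), unroll the exhaustion recursion (WP_0 = exit-now case; WP_j = one more guarded iteration, up to j = 2):
  WP_0: (¬(3*k ≤ 5)) ∧ (10/3)*k ≥ 20 ∧ (k < 8 → 2*k ≥ 1)
  WP_1: (3*k ≤ 5 → ((¬(3*k ≤ 5)) ∧ (10/3)*k ≥ 20 ∧ (k < 8 → 2*k ≥ 1))) ∧ ((¬(3*k ≤ 5)) → ((10/3)*k ≥ 20 ∧ (k < 8 → 2*k ≥ 1)))
  WP_2: (3*k ≤ 5 → ((3*k ≤ 5 → ((¬(3*k ≤ 5)) ∧ (10/3)*k ≥ 20 ∧ (k < 8 → 2*k ≥ 1))) ∧ ((¬(3*k ≤ 5)) → ((10/3)*k ≥ 20 ∧ (k < 8 → 2*k ≥ 1))))) ∧ ((¬(3*k ≤ 5)) → ((10/3)*k ≥ 20 ∧ (k < 8 → 2*k ≥ 1)))
So before the loop: (3*k ≤ 5 → ((3*k ≤ 5 → ((¬(3*k ≤ 5)) ∧ (10/3)*k ≥ 20 ∧ (k < 8 → 2*k ≥ 1))) ∧ ((¬(3*k ≤ 5)) → ((10/3)*k ≥ 20 ∧ (k < 8 → 2*k ≥ 1))))) ∧ ((¬(3*k ≤ 5)) → ((10/3)*k ≥ 20 ∧ (k < 8 → 2*k ≥ 1)))
Then branch requires (6*z ≤ -19 → ((6*z ≤ -19 → ((¬(6*z ≤ -19)) ∧ (20/3)*z ≥ -20/3 ∧ (2*z < 0 → 4*z ≥ -15))) ∧ ((¬(6*z ≤ -19)) → ((20/3)*z ≥ -20/3 ∧ (2*z < 0 → 4*z ≥ -15))))) ∧ ((¬(6*z ≤ -19)) → ((20/3)*z ≥ -20/3 ∧ (2*z < 0 → 4*z ≥ -15))); else branch requires (3*k ≤ 5 → ((3*k ≤ 5 → ((¬(3*k ≤ 5)) ∧ (10/3)*k ≥ 20 ∧ (k < 8 → 2*k ≥ 1))) ∧ ((¬(3*k ≤ 5)) → ((10/3)*k ≥ 20 ∧ (k < 8 → 2*k ≥ 1))))) ∧ ((¬(3*k ≤ 5)) → ((10/3)*k ≥ 20 ∧ (k < 8 → 2*k ≥ 1))).
Before the if: ((4*k = 3 ∧ 3*z < 6) → ((6*z ≤ -19 → ((6*z ≤ -19 → ((¬(6*z ≤ -19)) ∧ (20/3)*z ≥ -20/3 ∧ (2*z < 0 → 4*z ≥ -15))) ∧ ((¬(6*z ≤ -19)) → ((20/3)*z ≥ -20/3 ∧ (2*z < 0 → 4*z ≥ -15))))) ∧ ((¬(6*z ≤ -19)) → ((20/3)*z ≥ -20/3 ∧ (2*z < 0 → 4*z ≥ -15))))) ∧ ((¬(4*k = 3 ∧ 3*z < 6)) → ((3*k ≤ 5 → ((3*k ≤ 5 → ((¬(3*k ≤ 5)) ∧ (10/3)*k ≥ 20 ∧ (k < 8 → 2*k ≥ 1))) ∧ ((¬(3*k ≤ 5)) → ((10/3)*k ≥ 20 ∧ (k < 8 → 2*k ≥ 1))))) ∧ ((¬(3*k ≤ 5)) → ((10/3)*k ≥ 20 ∧ (k < 8 → 2*k ≥ 1)))))
Answer: WP = ((4*k = 3 ∧ 3*z < 6) → ((6*z ≤ -19 → ((6*z ≤ -19 → ((¬(6*z ≤ -19)) ∧ (20/3)*z ≥ -20/3 ∧ (2*z < 0 → 4*z ≥ -15))) ∧ ((¬(6*z ≤ -19)) → ((20/3)*z ≥ -20/3 ∧ (2*z < 0 → 4*z ≥ -15))))) ∧ ((¬(6*z ≤ -19)) → ((20/3)*z ≥ -20/3 ∧ (2*z < 0 → 4*z ≥ -15))))) ∧ ((¬(4*k = 3 ∧ 3*z < 6)) → ((3*k ≤ 5 → ((3*k ≤ 5 → ((¬(3*k ≤ 5)) ∧ (10/3)*k ≥ 20 ∧ (k < 8 → 2*k ≥ 1))) ∧ ((¬(3*k ≤ 5)) → ((10/3)*k ≥ 20 ∧ (k < 8 → 2*k ≥ 1))))) ∧ ((¬(3*k ≤ 5)) → ((10/3)*k ≥ 20 ∧ (k < 8 → 2*k ≥ 1)))))


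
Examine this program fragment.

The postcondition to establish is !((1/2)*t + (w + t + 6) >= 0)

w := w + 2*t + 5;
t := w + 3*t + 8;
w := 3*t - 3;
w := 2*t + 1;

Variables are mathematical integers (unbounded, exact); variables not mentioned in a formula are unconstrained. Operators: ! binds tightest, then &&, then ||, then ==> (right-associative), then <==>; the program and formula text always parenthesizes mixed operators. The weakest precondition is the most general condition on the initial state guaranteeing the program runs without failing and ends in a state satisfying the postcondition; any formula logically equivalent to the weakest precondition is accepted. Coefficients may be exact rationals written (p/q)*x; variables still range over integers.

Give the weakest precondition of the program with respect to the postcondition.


Working backward. After the program, the postcondition !((1/2)*t + (w + t + 6) >= 0) must hold; in canonical form it is !((3/2)*t + w >= -6).
Before w := 2*t + 1: !((7/2)*t >= -7)
Before w := 3*t - 3: !((7/2)*t >= -7)
Before t := w + 3*t + 8: !((21/2)*t + (7/2)*w >= -35)
Before w := w + 2*t + 5: !((35/2)*t + (7/2)*w >= -105/2)
Answer: WP = !((35/2)*t + (7/2)*w >= -105/2)


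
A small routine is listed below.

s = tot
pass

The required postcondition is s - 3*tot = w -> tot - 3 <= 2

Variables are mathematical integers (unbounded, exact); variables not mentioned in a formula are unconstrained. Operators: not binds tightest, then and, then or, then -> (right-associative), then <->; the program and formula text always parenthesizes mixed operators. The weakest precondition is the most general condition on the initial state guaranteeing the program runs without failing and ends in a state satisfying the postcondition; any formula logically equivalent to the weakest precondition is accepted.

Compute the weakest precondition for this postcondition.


Working backward. After the program, the postcondition s - 3*tot = w -> tot - 3 <= 2 must hold; in canonical form it is s = 3*tot + w -> tot <= 5.
Before skip: s = 3*tot + w -> tot <= 5
Before s := tot: 2*tot + w = 0 -> tot <= 5
Answer: WP = 2*tot + w = 0 -> tot <= 5


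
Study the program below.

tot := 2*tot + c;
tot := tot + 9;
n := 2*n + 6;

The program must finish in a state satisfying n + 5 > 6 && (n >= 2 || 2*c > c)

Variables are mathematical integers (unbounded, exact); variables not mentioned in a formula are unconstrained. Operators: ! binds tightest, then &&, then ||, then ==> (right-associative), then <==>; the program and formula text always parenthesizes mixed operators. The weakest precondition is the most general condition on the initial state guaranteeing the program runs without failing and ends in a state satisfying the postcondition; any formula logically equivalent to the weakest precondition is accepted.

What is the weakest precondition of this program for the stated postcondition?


Working backward. After the program, the postcondition n + 5 > 6 && (n >= 2 || 2*c > c) must hold; in canonical form it is n > 1 && (n >= 2 || c > 0).
Before n := 2*n + 6: 2*n > -5 && (2*n >= -4 || c > 0)
Before tot := tot + 9: 2*n > -5 && (2*n >= -4 || c > 0)
Before tot := 2*tot + c: 2*n > -5 && (2*n >= -4 || c > 0)
Answer: WP = 2*n > -5 && (2*n >= -4 || c > 0)


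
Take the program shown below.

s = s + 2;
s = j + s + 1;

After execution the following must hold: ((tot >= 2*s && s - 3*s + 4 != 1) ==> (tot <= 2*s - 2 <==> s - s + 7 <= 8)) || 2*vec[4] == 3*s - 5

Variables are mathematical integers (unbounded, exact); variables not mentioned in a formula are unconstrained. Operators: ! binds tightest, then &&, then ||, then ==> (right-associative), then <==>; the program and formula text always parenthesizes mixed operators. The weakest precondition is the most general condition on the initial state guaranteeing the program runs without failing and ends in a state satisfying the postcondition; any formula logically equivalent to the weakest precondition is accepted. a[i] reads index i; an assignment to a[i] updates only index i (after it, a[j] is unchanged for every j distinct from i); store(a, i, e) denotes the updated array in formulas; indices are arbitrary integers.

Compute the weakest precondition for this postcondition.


Working backward. After the program, the postcondition ((tot >= 2*s && s - 3*s + 4 != 1) ==> (tot <= 2*s - 2 <==> s - s + 7 <= 8)) || 2*vec[4] == 3*s - 5 must hold; in canonical form it is ((tot >= 2*s && 2*s != 3) ==> tot <= 2*s - 2) || 2*vec[4] == 3*s - 5.
Before s := j + s + 1: ((tot >= 2*j + 2*s + 2 && 2*j + 2*s != 1) ==> tot <= 2*j + 2*s) || 2*vec[4] == 3*j + 3*s - 2
Before s := s + 2: ((tot >= 2*j + 2*s + 6 && 2*j + 2*s != -3) ==> tot <= 2*j + 2*s + 4) || 2*vec[4] == 3*j + 3*s + 4
Answer: WP = ((tot >= 2*j + 2*s + 6 && 2*j + 2*s != -3) ==> tot <= 2*j + 2*s + 4) || 2*vec[4] == 3*j + 3*s + 4


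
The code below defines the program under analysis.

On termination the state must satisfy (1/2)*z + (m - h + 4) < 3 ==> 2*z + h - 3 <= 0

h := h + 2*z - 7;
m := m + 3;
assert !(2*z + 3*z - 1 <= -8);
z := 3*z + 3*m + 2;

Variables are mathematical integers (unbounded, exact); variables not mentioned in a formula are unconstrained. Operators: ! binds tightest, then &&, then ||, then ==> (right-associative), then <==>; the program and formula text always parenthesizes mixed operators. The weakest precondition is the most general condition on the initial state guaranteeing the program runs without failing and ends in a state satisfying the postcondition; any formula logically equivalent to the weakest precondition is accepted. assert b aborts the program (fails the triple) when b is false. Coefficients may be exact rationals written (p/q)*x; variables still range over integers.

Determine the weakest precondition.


Working backward. After the program, the postcondition (1/2)*z + (m - h + 4) < 3 ==> 2*z + h - 3 <= 0 must hold; in canonical form it is m + (1/2)*z < h - 1 ==> h + 2*z <= 3.
Before z := 3*z + 3*m + 2: (5/2)*m + (3/2)*z < h - 2 ==> h + 6*m + 6*z <= -1
Before assert !(2*z + 3*z - 1 <= -8): (!(5*z <= -7)) && ((5/2)*m + (3/2)*z < h - 2 ==> h + 6*m + 6*z <= -1)
Before m := m + 3: (!(5*z <= -7)) && ((5/2)*m + (3/2)*z < h - 19/2 ==> h + 6*m + 6*z <= -19)
Before h := h + 2*z - 7: (!(5*z <= -7)) && ((5/2)*m < h + (1/2)*z - 33/2 ==> h + 6*m + 8*z <= -12)
Answer: WP = (!(5*z <= -7)) && ((5/2)*m < h + (1/2)*z - 33/2 ==> h + 6*m + 8*z <= -12)


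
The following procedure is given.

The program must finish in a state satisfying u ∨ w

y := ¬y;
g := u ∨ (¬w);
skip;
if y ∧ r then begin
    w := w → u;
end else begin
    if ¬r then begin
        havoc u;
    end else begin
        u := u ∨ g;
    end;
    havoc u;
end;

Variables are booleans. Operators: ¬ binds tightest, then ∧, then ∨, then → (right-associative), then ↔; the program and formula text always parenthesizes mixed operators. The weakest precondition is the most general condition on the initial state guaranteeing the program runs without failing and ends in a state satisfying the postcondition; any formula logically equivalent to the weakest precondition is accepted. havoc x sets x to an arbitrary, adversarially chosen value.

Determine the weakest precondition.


Working backward. After the program, u ∨ w must hold.
Then branch requires u ∨ (w → u); else branch requires ((¬r) → w) ∧ (r → w).
Before the if: ((y ∧ r) → (u ∨ (w → u))) ∧ ((¬(y ∧ r)) → (((¬r) → w) ∧ (r → w)))
Before skip: ((y ∧ r) → (u ∨ (w → u))) ∧ ((¬(y ∧ r)) → (((¬r) → w) ∧ (r → w)))
Before g := u ∨ (¬w): ((y ∧ r) → (u ∨ (w → u))) ∧ ((¬(y ∧ r)) → (((¬r) → w) ∧ (r → w)))
Before y := ¬y: (((¬y) ∧ r) → (u ∨ (w → u))) ∧ ((¬((¬y) ∧ r)) → (((¬r) → w) ∧ (r → w)))
Answer: WP = (((¬y) ∧ r) → (u ∨ (w → u))) ∧ ((¬((¬y) ∧ r)) → (((¬r) → w) ∧ (r → w)))


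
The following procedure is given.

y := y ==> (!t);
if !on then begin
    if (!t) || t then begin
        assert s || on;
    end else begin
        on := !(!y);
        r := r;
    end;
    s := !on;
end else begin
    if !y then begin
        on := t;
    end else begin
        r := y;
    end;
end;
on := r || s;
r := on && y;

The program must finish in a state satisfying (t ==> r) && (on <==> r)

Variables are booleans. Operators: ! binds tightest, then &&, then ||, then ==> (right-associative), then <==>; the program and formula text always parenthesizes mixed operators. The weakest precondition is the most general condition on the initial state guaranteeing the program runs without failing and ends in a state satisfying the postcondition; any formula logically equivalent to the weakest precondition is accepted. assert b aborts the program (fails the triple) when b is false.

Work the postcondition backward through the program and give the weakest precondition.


Working backward. After the program, (t ==> r) && (on <==> r) must hold.
Before r := on && y: (t ==> (on && y)) && (on <==> (on && y))
Before on := r || s: (t ==> ((r || s) && y)) && ((r || s) <==> ((r || s) && y))
Then branch requires (s || on) && (t ==> ((r || (!on)) && y)) && ((r || (!on)) <==> ((r || (!on)) && y)); else branch requires ((!y) ==> ((t ==> ((r || s) && y)) && ((r || s) <==> ((r || s) && y)))) && (y ==> ((t ==> ((y || s) && y)) && ((y || s) <==> ((y || s) && y)))).
Before the if: ((!on) ==> ((s || on) && (t ==> ((r || (!on)) && y)) && ((r || (!on)) <==> ((r || (!on)) && y)))) && (on ==> (((!y) ==> ((t ==> ((r || s) && y)) && ((r || s) <==> ((r || s) && y)))) && (y ==> ((t ==> ((y || s) && y)) && ((y || s) <==> ((y || s) && y))))))
Before y := y ==> (!t): ((!on) ==> ((s || on) && (t ==> ((r || (!on)) && (y ==> (!t)))) && ((r || (!on)) <==> ((r || (!on)) && (y ==> (!t)))))) && (on ==> (((!(y ==> (!t))) ==> ((t ==> ((r || s) && (y ==> (!t)))) && ((r || s) <==> ((r || s) && (y ==> (!t)))))) && ((y ==> (!t)) ==> ((t ==> (((y ==> (!t)) || s) && (y ==> (!t)))) && (((y ==> (!t)) || s) <==> (((y ==> (!t)) || s) && (y ==> (!t))))))))
Answer: WP = ((!on) ==> ((s || on) && (t ==> ((r || (!on)) && (y ==> (!t)))) && ((r || (!on)) <==> ((r || (!on)) && (y ==> (!t)))))) && (on ==> (((!(y ==> (!t))) ==> ((t ==> ((r || s) && (y ==> (!t)))) && ((r || s) <==> ((r || s) && (y ==> (!t)))))) && ((y ==> (!t)) ==> ((t ==> (((y ==> (!t)) || s) && (y ==> (!t)))) && (((y ==> (!t)) || s) <==> (((y ==> (!t)) || s) && (y ==> (!t))))))))


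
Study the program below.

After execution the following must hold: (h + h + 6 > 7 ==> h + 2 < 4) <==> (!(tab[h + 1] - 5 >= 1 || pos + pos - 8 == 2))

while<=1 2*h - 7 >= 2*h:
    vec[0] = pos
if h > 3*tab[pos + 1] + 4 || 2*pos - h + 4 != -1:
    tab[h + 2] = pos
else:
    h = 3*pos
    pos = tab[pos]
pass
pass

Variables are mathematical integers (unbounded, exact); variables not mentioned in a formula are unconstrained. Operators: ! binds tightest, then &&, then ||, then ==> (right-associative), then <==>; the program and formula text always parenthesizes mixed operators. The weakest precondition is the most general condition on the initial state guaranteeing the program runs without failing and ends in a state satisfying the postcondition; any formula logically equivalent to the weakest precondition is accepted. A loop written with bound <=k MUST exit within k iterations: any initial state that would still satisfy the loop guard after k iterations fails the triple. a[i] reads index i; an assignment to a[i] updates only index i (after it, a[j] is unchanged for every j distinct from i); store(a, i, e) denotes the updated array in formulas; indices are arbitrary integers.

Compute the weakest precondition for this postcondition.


Working backward. After the program, the postcondition (h + h + 6 > 7 ==> h + 2 < 4) <==> (!(tab[h + 1] - 5 >= 1 || pos + pos - 8 == 2)) must hold; in canonical form it is (2*h > 1 ==> h < 2) <==> (!(tab[h + 1] >= 6 || 2*pos == 10)).
Before skip: (2*h > 1 ==> h < 2) <==> (!(tab[h + 1] >= 6 || 2*pos == 10))
Before skip: (2*h > 1 ==> h < 2) <==> (!(tab[h + 1] >= 6 || 2*pos == 10))
Then branch requires (2*h > 1 ==> h < 2) <==> (!(store(tab, h + 2, pos)[h + 1] >= 6 || 2*pos == 10)); else branch requires (6*pos > 1 ==> 3*pos < 2) <==> (!(tab[3*pos + 1] >= 6 || 2*tab[pos] == 10)).
Before the if: ((h > 3*tab[pos + 1] + 4 || 2*pos != h - 5) ==> ((2*h > 1 ==> h < 2) <==> (!(store(tab, h + 2, pos)[h + 1] >= 6 || 2*pos == 10)))) && ((!(h > 3*tab[pos + 1] + 4 || 2*pos != h - 5)) ==> ((6*pos > 1 ==> 3*pos < 2) <==> (!(tab[3*pos + 1] >= 6 || 2*tab[pos] == 10))))
Before the loop (bound <=1), unroll the exhaustion recursion (WP_0 = exit-now case; WP_j = one more guarded iteration, up to j = 1):
  WP_0: ((h > 3*tab[pos + 1] + 4 || 2*pos != h - 5) ==> ((2*h > 1 ==> h < 2) <==> (!(store(tab, h + 2, pos)[h + 1] >= 6 || 2*pos == 10)))) && ((!(h > 3*tab[pos + 1] + 4 || 2*pos != h - 5)) ==> ((6*pos > 1 ==> 3*pos < 2) <==> (!(tab[3*pos + 1] >= 6 || 2*tab[pos] == 10))))
  WP_1: ((h > 3*tab[pos + 1] + 4 || 2*pos != h - 5) ==> ((2*h > 1 ==> h < 2) <==> (!(store(tab, h + 2, pos)[h + 1] >= 6 || 2*pos == 10)))) && ((!(h > 3*tab[pos + 1] + 4 || 2*pos != h - 5)) ==> ((6*pos > 1 ==> 3*pos < 2) <==> (!(tab[3*pos + 1] >= 6 || 2*tab[pos] == 10))))
So before the loop: ((h > 3*tab[pos + 1] + 4 || 2*pos != h - 5) ==> ((2*h > 1 ==> h < 2) <==> (!(store(tab, h + 2, pos)[h + 1] >= 6 || 2*pos == 10)))) && ((!(h > 3*tab[pos + 1] + 4 || 2*pos != h - 5)) ==> ((6*pos > 1 ==> 3*pos < 2) <==> (!(tab[3*pos + 1] >= 6 || 2*tab[pos] == 10))))
Answer: WP = ((h > 3*tab[pos + 1] + 4 || 2*pos != h - 5) ==> ((2*h > 1 ==> h < 2) <==> (!(store(tab, h + 2, pos)[h + 1] >= 6 || 2*pos == 10)))) && ((!(h > 3*tab[pos + 1] + 4 || 2*pos != h - 5)) ==> ((6*pos > 1 ==> 3*pos < 2) <==> (!(tab[3*pos + 1] >= 6 || 2*tab[pos] == 10))))


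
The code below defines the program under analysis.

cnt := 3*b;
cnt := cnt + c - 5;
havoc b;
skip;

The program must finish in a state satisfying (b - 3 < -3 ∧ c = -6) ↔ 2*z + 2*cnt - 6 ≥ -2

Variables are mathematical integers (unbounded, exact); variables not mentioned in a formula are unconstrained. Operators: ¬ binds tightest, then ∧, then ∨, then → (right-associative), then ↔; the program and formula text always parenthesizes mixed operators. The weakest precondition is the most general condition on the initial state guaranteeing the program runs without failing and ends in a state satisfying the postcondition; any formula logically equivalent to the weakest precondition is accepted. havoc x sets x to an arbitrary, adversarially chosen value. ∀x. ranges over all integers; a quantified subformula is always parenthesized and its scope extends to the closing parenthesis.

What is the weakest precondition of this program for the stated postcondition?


Working backward. After the program, the postcondition (b - 3 < -3 ∧ c = -6) ↔ 2*z + 2*cnt - 6 ≥ -2 must hold; in canonical form it is (b < 0 ∧ c = -6) ↔ 2*cnt + 2*z ≥ 4.
Before skip: (b < 0 ∧ c = -6) ↔ 2*cnt + 2*z ≥ 4
Before havoc b: ∀b_1. ((b_1 < 0 ∧ c = -6) ↔ 2*cnt + 2*z ≥ 4)
Before cnt := cnt + c - 5: ∀b_1. ((b_1 < 0 ∧ c = -6) ↔ 2*c + 2*cnt + 2*z ≥ 14)
Before cnt := 3*b: ∀b_1. ((b_1 < 0 ∧ c = -6) ↔ 6*b + 2*c + 2*z ≥ 14)
Answer: WP = ∀b_1. ((b_1 < 0 ∧ c = -6) ↔ 6*b + 2*c + 2*z ≥ 14)


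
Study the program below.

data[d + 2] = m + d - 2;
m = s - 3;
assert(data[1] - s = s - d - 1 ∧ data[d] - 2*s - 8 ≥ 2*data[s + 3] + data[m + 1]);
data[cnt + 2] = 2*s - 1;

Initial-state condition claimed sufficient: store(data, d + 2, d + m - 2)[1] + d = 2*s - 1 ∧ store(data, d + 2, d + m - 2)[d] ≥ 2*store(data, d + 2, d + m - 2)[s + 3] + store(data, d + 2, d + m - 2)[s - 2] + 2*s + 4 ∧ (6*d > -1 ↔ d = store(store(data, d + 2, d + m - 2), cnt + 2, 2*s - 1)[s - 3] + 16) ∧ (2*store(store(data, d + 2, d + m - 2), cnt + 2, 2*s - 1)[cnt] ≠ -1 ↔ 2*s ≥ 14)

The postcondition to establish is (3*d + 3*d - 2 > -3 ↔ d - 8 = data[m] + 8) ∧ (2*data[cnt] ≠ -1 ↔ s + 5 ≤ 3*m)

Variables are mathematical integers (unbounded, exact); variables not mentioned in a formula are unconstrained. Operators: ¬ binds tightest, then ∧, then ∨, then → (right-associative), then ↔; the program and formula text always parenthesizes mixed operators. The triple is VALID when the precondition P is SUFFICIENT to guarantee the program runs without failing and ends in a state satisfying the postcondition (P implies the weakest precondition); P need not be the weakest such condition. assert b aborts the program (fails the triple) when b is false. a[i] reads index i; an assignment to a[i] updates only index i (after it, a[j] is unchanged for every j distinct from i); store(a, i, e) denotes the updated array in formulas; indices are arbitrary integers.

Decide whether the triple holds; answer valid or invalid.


Working backward. After the program, the postcondition (3*d + 3*d - 2 > -3 ↔ d - 8 = data[m] + 8) ∧ (2*data[cnt] ≠ -1 ↔ s + 5 ≤ 3*m) must hold; in canonical form it is (6*d > -1 ↔ d = data[m] + 16) ∧ (2*data[cnt] ≠ -1 ↔ s ≤ 3*m - 5).
Before data[cnt + 2] := 2*s - 1: (6*d > -1 ↔ d = store(data, cnt + 2, 2*s - 1)[m] + 16) ∧ (2*store(data, cnt + 2, 2*s - 1)[cnt] ≠ -1 ↔ s ≤ 3*m - 5)
Before assert data[1] - s = s - d - 1 ∧ data[d] - 2*s - 8 ≥ 2*data[s + 3] + data[m + 1]: data[1] + d = 2*s - 1 ∧ data[d] ≥ data[m + 1] + 2*data[s + 3] + 2*s + 8 ∧ (6*d > -1 ↔ d = store(data, cnt + 2, 2*s - 1)[m] + 16) ∧ (2*store(data, cnt + 2, 2*s - 1)[cnt] ≠ -1 ↔ s ≤ 3*m - 5)
Before m := s - 3: data[1] + d = 2*s - 1 ∧ data[d] ≥ 2*data[s + 3] + data[s - 2] + 2*s + 8 ∧ (6*d > -1 ↔ d = store(data, cnt + 2, 2*s - 1)[s - 3] + 16) ∧ (2*store(data, cnt + 2, 2*s - 1)[cnt] ≠ -1 ↔ 2*s ≥ 14)
Before data[d + 2] := m + d - 2: store(data, d + 2, d + m - 2)[1] + d = 2*s - 1 ∧ store(data, d + 2, d + m - 2)[d] ≥ 2*store(data, d + 2, d + m - 2)[s + 3] + store(data, d + 2, d + m - 2)[s - 2] + 2*s + 8 ∧ (6*d > -1 ↔ d = store(store(data, d + 2, d + m - 2), cnt + 2, 2*s - 1)[s - 3] + 16) ∧ (2*store(store(data, d + 2, d + m - 2), cnt + 2, 2*s - 1)[cnt] ≠ -1 ↔ 2*s ≥ 14)
The weakest precondition is store(data, d + 2, d + m - 2)[1] + d = 2*s - 1 ∧ store(data, d + 2, d + m - 2)[d] ≥ 2*store(data, d + 2, d + m - 2)[s + 3] + store(data, d + 2, d + m - 2)[s - 2] + 2*s + 8 ∧ (6*d > -1 ↔ d = store(store(data, d + 2, d + m - 2), cnt + 2, 2*s - 1)[s - 3] + 16) ∧ (2*store(store(data, d + 2, d + m - 2), cnt + 2, 2*s - 1)[cnt] ≠ -1 ↔ 2*s ≥ 14).
Check whether store(data, d + 2, d + m - 2)[1] + d = 2*s - 1 ∧ store(data, d + 2, d + m - 2)[d] ≥ 2*store(data, d + 2, d + m - 2)[s + 3] + store(data, d + 2, d + m - 2)[s - 2] + 2*s + 4 ∧ (6*d > -1 ↔ d = store(store(data, d + 2, d + m - 2), cnt + 2, 2*s - 1)[s - 3] + 16) ∧ (2*store(store(data, d + 2, d + m - 2), cnt + 2, 2*s - 1)[cnt] ≠ -1 ↔ 2*s ≥ 14) implies it.
Countermodel: at the initial state cnt = 2, d = -2, data = {[-2] = 68433, [0] = 6, [1] = 15, [2] = 6, [4] = 6, [5] = 27727, [10] = 20344, elsewhere 6}, m = 12, s = 7, the precondition holds but the weakest precondition fails.
Answer: invalid


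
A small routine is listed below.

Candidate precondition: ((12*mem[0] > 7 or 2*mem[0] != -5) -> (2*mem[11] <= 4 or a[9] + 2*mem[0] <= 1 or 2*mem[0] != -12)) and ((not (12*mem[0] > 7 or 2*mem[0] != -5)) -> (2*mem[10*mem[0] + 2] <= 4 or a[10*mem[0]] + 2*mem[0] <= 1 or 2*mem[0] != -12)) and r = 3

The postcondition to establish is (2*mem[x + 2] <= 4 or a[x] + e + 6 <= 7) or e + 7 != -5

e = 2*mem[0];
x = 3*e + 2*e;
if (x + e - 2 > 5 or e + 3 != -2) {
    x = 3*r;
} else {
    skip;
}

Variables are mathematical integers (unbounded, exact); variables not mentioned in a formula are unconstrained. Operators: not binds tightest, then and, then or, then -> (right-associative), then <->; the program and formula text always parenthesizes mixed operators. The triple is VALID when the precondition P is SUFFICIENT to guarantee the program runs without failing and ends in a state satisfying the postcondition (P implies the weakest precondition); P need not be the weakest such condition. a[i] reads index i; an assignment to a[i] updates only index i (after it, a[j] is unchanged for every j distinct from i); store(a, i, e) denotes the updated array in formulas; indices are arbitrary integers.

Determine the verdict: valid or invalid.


Working backward. After the program, the postcondition (2*mem[x + 2] <= 4 or a[x] + e + 6 <= 7) or e + 7 != -5 must hold; in canonical form it is 2*mem[x + 2] <= 4 or a[x] + e <= 1 or e != -12.
Then branch requires 2*mem[3*r + 2] <= 4 or a[3*r] + e <= 1 or e != -12; else branch requires 2*mem[x + 2] <= 4 or a[x] + e <= 1 or e != -12.
Before the if: ((e + x > 7 or e != -5) -> (2*mem[3*r + 2] <= 4 or a[3*r] + e <= 1 or e != -12)) and ((not (e + x > 7 or e != -5)) -> (2*mem[x + 2] <= 4 or a[x] + e <= 1 or e != -12))
Before x := 3*e + 2*e: ((6*e > 7 or e != -5) -> (2*mem[3*r + 2] <= 4 or a[3*r] + e <= 1 or e != -12)) and ((not (6*e > 7 or e != -5)) -> (2*mem[5*e + 2] <= 4 or a[5*e] + e <= 1 or e != -12))
Before e := 2*mem[0]: ((12*mem[0] > 7 or 2*mem[0] != -5) -> (2*mem[3*r + 2] <= 4 or a[3*r] + 2*mem[0] <= 1 or 2*mem[0] != -12)) and ((not (12*mem[0] > 7 or 2*mem[0] != -5)) -> (2*mem[10*mem[0] + 2] <= 4 or a[10*mem[0]] + 2*mem[0] <= 1 or 2*mem[0] != -12))
The weakest precondition is ((12*mem[0] > 7 or 2*mem[0] != -5) -> (2*mem[3*r + 2] <= 4 or a[3*r] + 2*mem[0] <= 1 or 2*mem[0] != -12)) and ((not (12*mem[0] > 7 or 2*mem[0] != -5)) -> (2*mem[10*mem[0] + 2] <= 4 or a[10*mem[0]] + 2*mem[0] <= 1 or 2*mem[0] != -12)).
Check whether ((12*mem[0] > 7 or 2*mem[0] != -5) -> (2*mem[11] <= 4 or a[9] + 2*mem[0] <= 1 or 2*mem[0] != -12)) and ((not (12*mem[0] > 7 or 2*mem[0] != -5)) -> (2*mem[10*mem[0] + 2] <= 4 or a[10*mem[0]] + 2*mem[0] <= 1 or 2*mem[0] != -12)) and r = 3 implies it.
Every state satisfying the precondition satisfies the weakest precondition: the implication holds.
Answer: valid


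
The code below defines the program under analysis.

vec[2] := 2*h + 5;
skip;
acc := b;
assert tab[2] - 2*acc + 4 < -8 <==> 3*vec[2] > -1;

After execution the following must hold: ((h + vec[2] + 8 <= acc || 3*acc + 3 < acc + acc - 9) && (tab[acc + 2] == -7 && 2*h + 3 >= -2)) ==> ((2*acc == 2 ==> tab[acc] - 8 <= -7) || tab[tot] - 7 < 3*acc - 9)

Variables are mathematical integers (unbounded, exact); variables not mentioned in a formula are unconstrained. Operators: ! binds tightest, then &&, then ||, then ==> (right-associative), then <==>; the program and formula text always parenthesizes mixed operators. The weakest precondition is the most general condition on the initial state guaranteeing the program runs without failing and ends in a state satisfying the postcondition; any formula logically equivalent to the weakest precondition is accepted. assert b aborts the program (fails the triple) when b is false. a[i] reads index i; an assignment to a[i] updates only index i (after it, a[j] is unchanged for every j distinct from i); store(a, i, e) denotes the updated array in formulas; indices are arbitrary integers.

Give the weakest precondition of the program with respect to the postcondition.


Working backward. After the program, the postcondition ((h + vec[2] + 8 <= acc || 3*acc + 3 < acc + acc - 9) && (tab[acc + 2] == -7 && 2*h + 3 >= -2)) ==> ((2*acc == 2 ==> tab[acc] - 8 <= -7) || tab[tot] - 7 < 3*acc - 9) must hold; in canonical form it is ((vec[2] + h <= acc - 8 || acc < -12) && tab[acc + 2] == -7 && 2*h >= -5) ==> ((2*acc == 2 ==> tab[acc] <= 1) || tab[tot] < 3*acc - 2).
Before assert tab[2] - 2*acc + 4 < -8 <==> 3*vec[2] > -1: (tab[2] < 2*acc - 12 <==> 3*vec[2] > -1) && (((vec[2] + h <= acc - 8 || acc < -12) && tab[acc + 2] == -7 && 2*h >= -5) ==> ((2*acc == 2 ==> tab[acc] <= 1) || tab[tot] < 3*acc - 2))
Before acc := b: (tab[2] < 2*b - 12 <==> 3*vec[2] > -1) && (((vec[2] + h <= b - 8 || b < -12) && tab[b + 2] == -7 && 2*h >= -5) ==> ((2*b == 2 ==> tab[b] <= 1) || tab[tot] < 3*b - 2))
Before skip: (tab[2] < 2*b - 12 <==> 3*vec[2] > -1) && (((vec[2] + h <= b - 8 || b < -12) && tab[b + 2] == -7 && 2*h >= -5) ==> ((2*b == 2 ==> tab[b] <= 1) || tab[tot] < 3*b - 2))
Before vec[2] := 2*h + 5: (tab[2] < 2*b - 12 <==> 6*h > -16) && (((3*h <= b - 13 || b < -12) && tab[b + 2] == -7 && 2*h >= -5) ==> ((2*b == 2 ==> tab[b] <= 1) || tab[tot] < 3*b - 2))
Answer: WP = (tab[2] < 2*b - 12 <==> 6*h > -16) && (((3*h <= b - 13 || b < -12) && tab[b + 2] == -7 && 2*h >= -5) ==> ((2*b == 2 ==> tab[b] <= 1) || tab[tot] < 3*b - 2))


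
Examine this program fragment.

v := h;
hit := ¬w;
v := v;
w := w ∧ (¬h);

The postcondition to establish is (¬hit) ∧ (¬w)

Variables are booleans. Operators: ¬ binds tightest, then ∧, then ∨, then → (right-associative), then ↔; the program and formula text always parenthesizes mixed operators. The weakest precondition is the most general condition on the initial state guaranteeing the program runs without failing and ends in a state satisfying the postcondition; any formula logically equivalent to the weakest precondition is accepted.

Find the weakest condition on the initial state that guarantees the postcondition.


Working backward. After the program, (¬hit) ∧ (¬w) must hold.
Before w := w ∧ (¬h): (¬hit) ∧ (¬(w ∧ (¬h)))
Before v := v: (¬hit) ∧ (¬(w ∧ (¬h)))
Before hit := ¬w: w ∧ (¬(w ∧ (¬h)))
Before v := h: w ∧ (¬(w ∧ (¬h)))
Answer: WP = w ∧ (¬(w ∧ (¬h)))


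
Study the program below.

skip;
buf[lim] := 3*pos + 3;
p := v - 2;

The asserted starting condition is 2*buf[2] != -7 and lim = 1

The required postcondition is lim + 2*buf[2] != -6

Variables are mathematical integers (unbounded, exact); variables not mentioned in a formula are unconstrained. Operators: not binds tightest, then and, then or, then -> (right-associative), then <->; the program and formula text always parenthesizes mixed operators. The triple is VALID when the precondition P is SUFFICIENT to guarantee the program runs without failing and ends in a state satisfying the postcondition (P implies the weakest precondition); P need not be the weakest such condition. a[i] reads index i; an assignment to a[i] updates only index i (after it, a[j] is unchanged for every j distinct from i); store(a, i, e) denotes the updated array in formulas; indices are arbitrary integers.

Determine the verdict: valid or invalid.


Working backward. After the program, the postcondition lim + 2*buf[2] != -6 must hold; in canonical form it is 2*buf[2] + lim != -6.
Before p := v - 2: 2*buf[2] + lim != -6
Before buf[lim] := 3*pos + 3: 2*store(buf, lim, 3*pos + 3)[2] + lim != -6
Before skip: 2*store(buf, lim, 3*pos + 3)[2] + lim != -6
The weakest precondition is 2*store(buf, lim, 3*pos + 3)[2] + lim != -6.
Check whether 2*buf[2] != -7 and lim = 1 implies it.
Every state satisfying the precondition satisfies the weakest precondition: the implication holds.
Answer: valid


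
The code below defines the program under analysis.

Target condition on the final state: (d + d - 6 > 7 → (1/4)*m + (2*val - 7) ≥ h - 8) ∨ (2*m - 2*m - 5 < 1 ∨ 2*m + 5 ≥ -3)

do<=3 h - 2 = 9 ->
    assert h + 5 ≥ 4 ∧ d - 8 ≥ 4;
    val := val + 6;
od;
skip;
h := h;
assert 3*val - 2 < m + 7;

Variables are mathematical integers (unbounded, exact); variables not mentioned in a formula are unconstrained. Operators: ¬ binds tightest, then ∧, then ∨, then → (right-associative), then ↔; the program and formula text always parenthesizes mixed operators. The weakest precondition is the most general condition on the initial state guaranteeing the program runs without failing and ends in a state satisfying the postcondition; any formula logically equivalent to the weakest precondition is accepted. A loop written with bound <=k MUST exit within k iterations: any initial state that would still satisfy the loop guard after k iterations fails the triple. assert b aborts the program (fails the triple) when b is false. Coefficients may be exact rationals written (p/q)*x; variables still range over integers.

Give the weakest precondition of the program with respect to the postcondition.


Working backward. After the program, the postcondition (d + d - 6 > 7 → (1/4)*m + (2*val - 7) ≥ h - 8) ∨ (2*m - 2*m - 5 < 1 ∨ 2*m + 5 ≥ -3) must hold; in canonical form it is true.
Before assert 3*val - 2 < m + 7: 3*val < m + 9
Before h := h: 3*val < m + 9
Before skip: 3*val < m + 9
Before the loop (bound <=3), unroll the exhaustion recursion (WP_0 = exit-now case; WP_j = one more guarded iteration, up to j = 3):
  WP_0: (¬(h = 11)) ∧ 3*val < m + 9
  WP_1: (h = 11 → (h ≥ -1 ∧ d ≥ 12 ∧ (¬(h = 11)) ∧ 3*val < m - 9)) ∧ ((¬(h = 11)) → 3*val < m + 9)
  WP_2: (h = 11 → (h ≥ -1 ∧ d ≥ 12 ∧ (h = 11 → (h ≥ -1 ∧ d ≥ 12 ∧ (¬(h = 11)) ∧ 3*val < m - 27)) ∧ ((¬(h = 11)) → 3*val < m - 9))) ∧ ((¬(h = 11)) → 3*val < m + 9)
  WP_3: (h = 11 → (h ≥ -1 ∧ d ≥ 12 ∧ (h = 11 → (h ≥ -1 ∧ d ≥ 12 ∧ (h = 11 → (h ≥ -1 ∧ d ≥ 12 ∧ (¬(h = 11)) ∧ 3*val < m - 45)) ∧ ((¬(h = 11)) → 3*val < m - 27))) ∧ ((¬(h = 11)) → 3*val < m - 9))) ∧ ((¬(h = 11)) → 3*val < m + 9)
So before the loop: (h = 11 → (h ≥ -1 ∧ d ≥ 12 ∧ (h = 11 → (h ≥ -1 ∧ d ≥ 12 ∧ (h = 11 → (h ≥ -1 ∧ d ≥ 12 ∧ (¬(h = 11)) ∧ 3*val < m - 45)) ∧ ((¬(h = 11)) → 3*val < m - 27))) ∧ ((¬(h = 11)) → 3*val < m - 9))) ∧ ((¬(h = 11)) → 3*val < m + 9)
Answer: WP = (h = 11 → (h ≥ -1 ∧ d ≥ 12 ∧ (h = 11 → (h ≥ -1 ∧ d ≥ 12 ∧ (h = 11 → (h ≥ -1 ∧ d ≥ 12 ∧ (¬(h = 11)) ∧ 3*val < m - 45)) ∧ ((¬(h = 11)) → 3*val < m - 27))) ∧ ((¬(h = 11)) → 3*val < m - 9))) ∧ ((¬(h = 11)) → 3*val < m + 9)


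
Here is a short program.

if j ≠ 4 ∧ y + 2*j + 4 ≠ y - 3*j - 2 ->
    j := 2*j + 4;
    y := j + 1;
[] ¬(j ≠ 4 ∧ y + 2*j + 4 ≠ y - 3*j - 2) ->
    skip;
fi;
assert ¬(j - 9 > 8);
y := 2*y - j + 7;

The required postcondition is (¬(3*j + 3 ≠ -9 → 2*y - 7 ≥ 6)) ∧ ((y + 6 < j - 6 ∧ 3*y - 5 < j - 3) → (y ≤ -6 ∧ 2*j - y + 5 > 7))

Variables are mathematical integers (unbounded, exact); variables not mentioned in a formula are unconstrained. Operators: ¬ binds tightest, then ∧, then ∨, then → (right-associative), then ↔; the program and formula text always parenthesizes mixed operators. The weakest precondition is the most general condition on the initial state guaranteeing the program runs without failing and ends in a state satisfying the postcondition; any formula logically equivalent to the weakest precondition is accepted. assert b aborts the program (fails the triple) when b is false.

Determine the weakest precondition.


Working backward. After the program, the postcondition (¬(3*j + 3 ≠ -9 → 2*y - 7 ≥ 6)) ∧ ((y + 6 < j - 6 ∧ 3*y - 5 < j - 3) → (y ≤ -6 ∧ 2*j - y + 5 > 7)) must hold; in canonical form it is (¬(3*j ≠ -12 → 2*y ≥ 13)) ∧ ((y < j - 12 ∧ 3*y < j + 2) → (y ≤ -6 ∧ 2*j > y + 2)).
Before y := 2*y - j + 7: (¬(3*j ≠ -12 → 4*y ≥ 2*j - 1)) ∧ ((2*y < 2*j - 19 ∧ 6*y < 4*j - 19) → (2*y ≤ j - 13 ∧ 3*j > 2*y + 9))
Before assert ¬(j - 9 > 8): (¬(j > 17)) ∧ (¬(3*j ≠ -12 → 4*y ≥ 2*j - 1)) ∧ ((2*y < 2*j - 19 ∧ 6*y < 4*j - 19) → (2*y ≤ j - 13 ∧ 3*j > 2*y + 9))
Then branch requires (¬(2*j > 13)) ∧ (¬(6*j ≠ -24 → 4*j ≥ -13)); else branch requires (¬(j > 17)) ∧ (¬(3*j ≠ -12 → 4*y ≥ 2*j - 1)) ∧ ((2*y < 2*j - 19 ∧ 6*y < 4*j - 19) → (2*y ≤ j - 13 ∧ 3*j > 2*y + 9)).
Before the if: ((j ≠ 4 ∧ 5*j ≠ -6) → ((¬(2*j > 13)) ∧ (¬(6*j ≠ -24 → 4*j ≥ -13)))) ∧ ((¬(j ≠ 4 ∧ 5*j ≠ -6)) → ((¬(j > 17)) ∧ (¬(3*j ≠ -12 → 4*y ≥ 2*j - 1)) ∧ ((2*y < 2*j - 19 ∧ 6*y < 4*j - 19) → (2*y ≤ j - 13 ∧ 3*j > 2*y + 9))))
Answer: WP = ((j ≠ 4 ∧ 5*j ≠ -6) → ((¬(2*j > 13)) ∧ (¬(6*j ≠ -24 → 4*j ≥ -13)))) ∧ ((¬(j ≠ 4 ∧ 5*j ≠ -6)) → ((¬(j > 17)) ∧ (¬(3*j ≠ -12 → 4*y ≥ 2*j - 1)) ∧ ((2*y < 2*j - 19 ∧ 6*y < 4*j - 19) → (2*y ≤ j - 13 ∧ 3*j > 2*y + 9))))


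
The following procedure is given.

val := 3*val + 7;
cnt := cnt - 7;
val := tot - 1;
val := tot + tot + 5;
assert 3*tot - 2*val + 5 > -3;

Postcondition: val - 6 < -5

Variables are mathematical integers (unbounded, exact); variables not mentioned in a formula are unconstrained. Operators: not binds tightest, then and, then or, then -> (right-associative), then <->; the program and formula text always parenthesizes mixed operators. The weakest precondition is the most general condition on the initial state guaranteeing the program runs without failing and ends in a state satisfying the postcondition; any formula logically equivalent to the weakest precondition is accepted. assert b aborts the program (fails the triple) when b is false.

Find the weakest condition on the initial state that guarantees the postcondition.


Working backward. After the program, the postcondition val - 6 < -5 must hold; in canonical form it is val < 1.
Before assert 3*tot - 2*val + 5 > -3: 3*tot > 2*val - 8 and val < 1
Before val := tot + tot + 5: tot < -2 and 2*tot < -4
Before val := tot - 1: tot < -2 and 2*tot < -4
Before cnt := cnt - 7: tot < -2 and 2*tot < -4
Before val := 3*val + 7: tot < -2 and 2*tot < -4
Answer: WP = tot < -2 and 2*tot < -4


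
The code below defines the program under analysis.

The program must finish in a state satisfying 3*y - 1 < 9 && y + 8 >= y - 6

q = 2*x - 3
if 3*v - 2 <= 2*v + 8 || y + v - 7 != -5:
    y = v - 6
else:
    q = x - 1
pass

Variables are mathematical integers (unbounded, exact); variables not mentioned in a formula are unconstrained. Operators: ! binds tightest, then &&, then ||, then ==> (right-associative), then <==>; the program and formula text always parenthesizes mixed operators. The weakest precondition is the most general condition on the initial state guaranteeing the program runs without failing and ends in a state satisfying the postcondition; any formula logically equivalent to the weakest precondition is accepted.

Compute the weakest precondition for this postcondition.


Working backward. After the program, the postcondition 3*y - 1 < 9 && y + 8 >= y - 6 must hold; in canonical form it is 3*y < 10.
Before skip: 3*y < 10
Then branch requires 3*v < 28; else branch requires 3*y < 10.
Before the if: ((v <= 10 || v + y != 2) ==> 3*v < 28) && ((!(v <= 10 || v + y != 2)) ==> 3*y < 10)
Before q := 2*x - 3: ((v <= 10 || v + y != 2) ==> 3*v < 28) && ((!(v <= 10 || v + y != 2)) ==> 3*y < 10)
Answer: WP = ((v <= 10 || v + y != 2) ==> 3*v < 28) && ((!(v <= 10 || v + y != 2)) ==> 3*y < 10)


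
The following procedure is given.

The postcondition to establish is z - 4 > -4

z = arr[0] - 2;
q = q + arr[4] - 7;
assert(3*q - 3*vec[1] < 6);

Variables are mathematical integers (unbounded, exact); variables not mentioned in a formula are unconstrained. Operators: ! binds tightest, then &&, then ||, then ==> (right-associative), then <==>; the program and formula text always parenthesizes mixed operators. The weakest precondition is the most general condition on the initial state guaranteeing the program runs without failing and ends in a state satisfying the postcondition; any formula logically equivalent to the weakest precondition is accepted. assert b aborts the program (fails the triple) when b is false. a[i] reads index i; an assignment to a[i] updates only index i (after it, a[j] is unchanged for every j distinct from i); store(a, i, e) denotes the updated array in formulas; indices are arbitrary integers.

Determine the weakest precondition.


Working backward. After the program, the postcondition z - 4 > -4 must hold; in canonical form it is z > 0.
Before assert 3*q - 3*vec[1] < 6: 3*q < 3*vec[1] + 6 && z > 0
Before q := q + arr[4] - 7: 3*arr[4] + 3*q < 3*vec[1] + 27 && z > 0
Before z := arr[0] - 2: 3*arr[4] + 3*q < 3*vec[1] + 27 && arr[0] > 2
Answer: WP = 3*arr[4] + 3*q < 3*vec[1] + 27 && arr[0] > 2
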